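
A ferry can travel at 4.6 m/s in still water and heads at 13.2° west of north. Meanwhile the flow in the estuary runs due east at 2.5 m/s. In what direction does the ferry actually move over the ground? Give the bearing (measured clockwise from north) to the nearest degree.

018°

Taking east as x and north as y: velocity relative to the water = (-1.050, 4.478) m/s; the water relative to ground = (2.500, 0.000) m/s.
Velocity relative to ground = (-1.050, 4.478) + (2.500, 0.000) = (1.450, 4.478) m/s.
Bearing = atan2(1.45, 4.48) = 17.94° clockwise from north.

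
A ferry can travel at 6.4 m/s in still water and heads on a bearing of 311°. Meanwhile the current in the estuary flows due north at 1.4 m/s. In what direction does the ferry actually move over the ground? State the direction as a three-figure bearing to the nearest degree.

Taking east as x and north as y: velocity relative to the water = (-4.830, 4.199) m/s; the water relative to ground = (0.000, 1.400) m/s.
Velocity relative to ground = (-4.830, 4.199) + (0.000, 1.400) = (-4.830, 5.599) m/s.
Bearing = atan2(-4.83, 5.60) = 319.22° clockwise from north.

319°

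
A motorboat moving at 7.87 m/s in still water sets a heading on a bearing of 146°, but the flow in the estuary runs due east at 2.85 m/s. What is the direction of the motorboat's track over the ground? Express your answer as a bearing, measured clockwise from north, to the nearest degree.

132°

Taking east as x and north as y: velocity relative to the water = (4.401, -6.525) m/s; the water relative to ground = (2.850, 0.000) m/s.
Velocity relative to ground = (4.401, -6.525) + (2.850, 0.000) = (7.251, -6.525) m/s.
Bearing = atan2(7.25, -6.52) = 131.98° clockwise from north.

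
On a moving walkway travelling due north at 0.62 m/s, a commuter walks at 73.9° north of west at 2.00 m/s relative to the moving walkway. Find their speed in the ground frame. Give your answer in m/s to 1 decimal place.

Taking east as x and north as y: moving walkway velocity = (0.000, 0.620) m/s; commuter velocity relative to moving walkway = (-0.555, 1.922) m/s.
Velocity relative to ground = (0.000, 0.620) + (-0.555, 1.922) = (-0.555, 2.542) m/s.
Speed = |(-0.555, 2.542)| = 2.601 m/s.

2.6 m/s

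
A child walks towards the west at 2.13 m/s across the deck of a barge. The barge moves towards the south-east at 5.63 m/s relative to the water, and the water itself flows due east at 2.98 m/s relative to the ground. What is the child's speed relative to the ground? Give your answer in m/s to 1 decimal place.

6.3 m/s

In east/north components (m/s): child relative to barge = (-2.130, 0.000); barge relative to water = (3.981, -3.981); water relative to ground = (2.980, 0.000).
Sum = (4.831, -3.981) m/s.
Speed = |(4.831, -3.981)| = 6.260 m/s.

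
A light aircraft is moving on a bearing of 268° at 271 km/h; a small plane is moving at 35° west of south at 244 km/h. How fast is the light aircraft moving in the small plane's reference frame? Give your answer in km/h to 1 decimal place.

231.1 km/h

Taking east as x and north as y: light aircraft velocity = (-270.835, -9.458) km/h; small plane velocity = (-139.953, -199.873) km/h.
Velocity of light aircraft relative to small plane = (-270.835, -9.458) − (-139.953, -199.873) = (-130.882, 190.415) km/h.
Magnitude = |(-130.882, 190.415)| = 231.059 km/h.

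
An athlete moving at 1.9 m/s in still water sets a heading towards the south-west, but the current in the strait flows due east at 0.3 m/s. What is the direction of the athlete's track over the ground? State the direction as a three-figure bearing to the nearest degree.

218°

Taking east as x and north as y: velocity relative to the water = (-1.344, -1.344) m/s; the water relative to ground = (0.300, 0.000) m/s.
Velocity relative to ground = (-1.344, -1.344) + (0.300, 0.000) = (-1.044, -1.344) m/s.
Bearing = atan2(-1.04, -1.34) = 217.84° clockwise from north.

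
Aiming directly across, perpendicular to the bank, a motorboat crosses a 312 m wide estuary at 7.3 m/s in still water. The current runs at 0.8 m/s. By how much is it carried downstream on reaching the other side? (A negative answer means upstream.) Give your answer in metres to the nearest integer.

Perpendicular speed = 7.300 m/s; crossing time = 312 / 7.300 = 42.740 s.
Net downstream speed = 0.800 m/s.
Drift = 0.800 × 42.740 = 34.192 m (downstream).

34 m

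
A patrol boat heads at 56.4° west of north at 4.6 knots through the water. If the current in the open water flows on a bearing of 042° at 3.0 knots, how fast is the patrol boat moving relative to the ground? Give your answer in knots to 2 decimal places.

Taking east as x and north as y: velocity relative to the water = (-3.831, 2.546) knots; the water relative to ground = (2.007, 2.229) knots.
Velocity relative to ground = (-3.831, 2.546) + (2.007, 2.229) = (-1.824, 4.775) knots.
Speed = |(-1.824, 4.775)| = 5.112 knots.

5.11 knots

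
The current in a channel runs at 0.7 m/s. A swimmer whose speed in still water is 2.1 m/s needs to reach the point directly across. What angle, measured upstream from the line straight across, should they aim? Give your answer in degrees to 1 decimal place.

19.5°

To cancel the current, the upstream component of the swimmer's velocity must equal the flow: 2.1 sin θ = 0.7.
sin θ = 0.7 / 2.1 = 0.3333.
θ = arcsin(0.3333) = 19.471°.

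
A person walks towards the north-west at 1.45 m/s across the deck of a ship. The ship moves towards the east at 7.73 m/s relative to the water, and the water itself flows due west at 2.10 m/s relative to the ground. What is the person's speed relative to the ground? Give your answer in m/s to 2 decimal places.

4.72 m/s

In east/north components (m/s): person relative to ship = (-1.025, 1.025); ship relative to water = (7.730, 0.000); water relative to ground = (-2.100, 0.000).
Sum = (4.605, 1.025) m/s.
Speed = |(4.605, 1.025)| = 4.717 m/s.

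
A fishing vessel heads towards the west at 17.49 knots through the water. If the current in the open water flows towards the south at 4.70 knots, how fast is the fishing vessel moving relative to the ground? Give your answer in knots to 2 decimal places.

Taking east as x and north as y: velocity relative to the water = (-17.490, 0.000) knots; the water relative to ground = (0.000, -4.700) knots.
Velocity relative to ground = (-17.490, 0.000) + (0.000, -4.700) = (-17.490, -4.700) knots.
Speed = |(-17.490, -4.700)| = 18.110 knots.

18.11 knots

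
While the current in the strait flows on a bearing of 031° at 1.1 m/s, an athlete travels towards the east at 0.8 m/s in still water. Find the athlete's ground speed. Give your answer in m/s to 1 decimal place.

1.7 m/s

Taking east as x and north as y: velocity relative to the water = (0.800, 0.000) m/s; the water relative to ground = (0.567, 0.943) m/s.
Velocity relative to ground = (0.800, 0.000) + (0.567, 0.943) = (1.367, 0.943) m/s.
Speed = |(1.367, 0.943)| = 1.660 m/s.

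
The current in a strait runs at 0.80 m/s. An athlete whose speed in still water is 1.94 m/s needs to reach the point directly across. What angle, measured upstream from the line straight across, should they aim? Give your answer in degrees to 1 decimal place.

To cancel the current, the upstream component of the athlete's velocity must equal the flow: 1.94 sin θ = 0.80.
sin θ = 0.80 / 1.94 = 0.4124.
θ = arcsin(0.4124) = 24.354°.

24.4°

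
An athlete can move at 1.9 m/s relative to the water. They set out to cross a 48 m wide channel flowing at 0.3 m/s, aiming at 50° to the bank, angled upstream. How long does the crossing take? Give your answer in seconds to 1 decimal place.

The component of the athlete's velocity perpendicular to the bank is 1.9 × sin 50° = 1.455 m/s.
The flow acts along the bank and has no component across it.
Time = 48 / 1.455 = 32.979 s.

33.0 s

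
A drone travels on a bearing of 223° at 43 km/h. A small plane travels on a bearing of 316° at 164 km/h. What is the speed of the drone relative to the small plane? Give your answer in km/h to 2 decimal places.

Taking east as x and north as y: drone velocity = (-29.326, -31.448) km/h; small plane velocity = (-113.924, 117.972) km/h.
Velocity of drone relative to small plane = (-29.326, -31.448) − (-113.924, 117.972) = (84.598, -149.420) km/h.
Magnitude = |(84.598, -149.420)| = 171.707 km/h.

171.71 km/h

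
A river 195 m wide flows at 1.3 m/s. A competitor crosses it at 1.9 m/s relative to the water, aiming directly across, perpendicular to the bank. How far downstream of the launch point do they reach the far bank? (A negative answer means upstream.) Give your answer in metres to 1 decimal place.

Perpendicular speed = 1.900 m/s; crossing time = 195 / 1.900 = 102.632 s.
Net downstream speed = 1.300 m/s.
Drift = 1.300 × 102.632 = 133.421 m (downstream).

133.4 m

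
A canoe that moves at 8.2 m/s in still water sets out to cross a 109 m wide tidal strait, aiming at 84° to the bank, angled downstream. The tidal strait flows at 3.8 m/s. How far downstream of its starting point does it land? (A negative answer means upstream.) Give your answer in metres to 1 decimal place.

Perpendicular speed = 8.155 m/s; crossing time = 109 / 8.155 = 13.366 s.
Net downstream speed = 4.657 m/s.
Drift = 4.657 × 13.366 = 62.247 m (downstream).

62.2 m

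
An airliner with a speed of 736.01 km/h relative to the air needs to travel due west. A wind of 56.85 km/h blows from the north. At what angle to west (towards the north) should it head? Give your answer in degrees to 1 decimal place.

4.4°

The wind pushes perpendicular to the desired track; the heading must have a component into the wind equal to 56.85 km/h: 736.01 sin θ = 56.85.
sin θ = 0.0772, so θ = 4.430°.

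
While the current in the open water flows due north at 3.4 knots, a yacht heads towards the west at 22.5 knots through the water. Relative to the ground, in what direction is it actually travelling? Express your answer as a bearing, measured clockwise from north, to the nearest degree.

Taking east as x and north as y: velocity relative to the water = (-22.500, 0.000) knots; the water relative to ground = (0.000, 3.400) knots.
Velocity relative to ground = (-22.500, 0.000) + (0.000, 3.400) = (-22.500, 3.400) knots.
Bearing = atan2(-22.50, 3.40) = 278.59° clockwise from north.

279°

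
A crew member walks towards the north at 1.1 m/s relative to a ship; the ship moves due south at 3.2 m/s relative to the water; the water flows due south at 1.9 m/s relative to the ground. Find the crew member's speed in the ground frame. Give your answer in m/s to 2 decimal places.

In east/north components (m/s): crew member relative to ship = (0.000, 1.100); ship relative to water = (0.000, -3.200); water relative to ground = (0.000, -1.900).
Sum = (0.000, -4.000) m/s.
Speed = |(0.000, -4.000)| = 4.000 m/s.

4.00 m/s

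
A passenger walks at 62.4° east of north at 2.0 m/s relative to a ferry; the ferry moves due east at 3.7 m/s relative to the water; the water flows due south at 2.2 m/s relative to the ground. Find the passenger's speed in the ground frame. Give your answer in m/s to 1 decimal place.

5.6 m/s

In east/north components (m/s): passenger relative to ferry = (1.772, 0.927); ferry relative to water = (3.700, 0.000); water relative to ground = (0.000, -2.200).
Sum = (5.472, -1.273) m/s.
Speed = |(5.472, -1.273)| = 5.619 m/s.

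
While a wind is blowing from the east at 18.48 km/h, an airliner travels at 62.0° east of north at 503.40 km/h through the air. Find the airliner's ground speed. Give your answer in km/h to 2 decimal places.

Taking east as x and north as y: velocity relative to the air = (444.476, 236.332) km/h; the air relative to ground = (-18.480, 0.000) km/h.
Velocity relative to ground = (444.476, 236.332) + (-18.480, 0.000) = (425.996, 236.332) km/h.
Speed = |(425.996, 236.332)| = 487.160 km/h.

487.16 km/h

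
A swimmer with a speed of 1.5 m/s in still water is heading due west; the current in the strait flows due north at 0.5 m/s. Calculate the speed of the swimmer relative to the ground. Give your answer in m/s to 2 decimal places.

Taking east as x and north as y: velocity relative to the water = (-1.500, 0.000) m/s; the water relative to ground = (0.000, 0.500) m/s.
Velocity relative to ground = (-1.500, 0.000) + (0.000, 0.500) = (-1.500, 0.500) m/s.
Speed = |(-1.500, 0.500)| = 1.581 m/s.

1.58 m/s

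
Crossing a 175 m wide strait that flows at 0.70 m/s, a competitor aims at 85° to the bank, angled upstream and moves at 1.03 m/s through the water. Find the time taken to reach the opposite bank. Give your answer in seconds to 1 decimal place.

The component of the competitor's velocity perpendicular to the bank is 1.03 × sin 85° = 1.026 m/s.
The current is parallel to the bank, so it does not affect the crossing time.
Time = 175 / 1.026 = 170.552 s.

170.6 s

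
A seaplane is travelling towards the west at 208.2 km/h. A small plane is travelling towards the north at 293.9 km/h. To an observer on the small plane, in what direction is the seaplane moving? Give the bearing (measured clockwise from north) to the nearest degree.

215°

Taking east as x and north as y: seaplane velocity = (-208.200, 0.000) km/h; small plane velocity = (0.000, 293.900) km/h.
Velocity of seaplane relative to small plane = (-208.200, 0.000) − (0.000, 293.900) = (-208.200, -293.900) km/h.
Bearing = atan2(-208.20, -293.90) = 215.31° clockwise from north.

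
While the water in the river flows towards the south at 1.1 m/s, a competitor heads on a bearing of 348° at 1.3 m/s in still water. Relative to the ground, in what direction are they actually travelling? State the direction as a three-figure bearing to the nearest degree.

Taking east as x and north as y: velocity relative to the water = (-0.270, 1.272) m/s; the water relative to ground = (0.000, -1.100) m/s.
Velocity relative to ground = (-0.270, 1.272) + (0.000, -1.100) = (-0.270, 0.172) m/s.
Bearing = atan2(-0.27, 0.17) = 302.41° clockwise from north.

302°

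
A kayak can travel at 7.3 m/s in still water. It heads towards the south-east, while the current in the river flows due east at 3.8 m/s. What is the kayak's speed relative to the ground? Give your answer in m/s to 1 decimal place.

Taking east as x and north as y: velocity relative to the water = (5.162, -5.162) m/s; the water relative to ground = (3.800, 0.000) m/s.
Velocity relative to ground = (5.162, -5.162) + (3.800, 0.000) = (8.962, -5.162) m/s.
Speed = |(8.962, -5.162)| = 10.342 m/s.

10.3 m/s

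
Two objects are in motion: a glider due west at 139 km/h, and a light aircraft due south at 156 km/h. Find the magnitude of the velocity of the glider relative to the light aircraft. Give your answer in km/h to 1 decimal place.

Taking east as x and north as y: glider velocity = (-139.000, 0.000) km/h; light aircraft velocity = (0.000, -156.000) km/h.
Velocity of glider relative to light aircraft = (-139.000, 0.000) − (0.000, -156.000) = (-139.000, 156.000) km/h.
Magnitude = |(-139.000, 156.000)| = 208.943 km/h.

208.9 km/h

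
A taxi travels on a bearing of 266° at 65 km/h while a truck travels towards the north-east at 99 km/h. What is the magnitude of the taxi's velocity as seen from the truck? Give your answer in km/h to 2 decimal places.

154.08 km/h

Taking east as x and north as y: taxi velocity = (-64.842, -4.534) km/h; truck velocity = (70.004, 70.004) km/h.
Velocity of taxi relative to truck = (-64.842, -4.534) − (70.004, 70.004) = (-134.845, -74.538) km/h.
Magnitude = |(-134.845, -74.538)| = 154.075 km/h.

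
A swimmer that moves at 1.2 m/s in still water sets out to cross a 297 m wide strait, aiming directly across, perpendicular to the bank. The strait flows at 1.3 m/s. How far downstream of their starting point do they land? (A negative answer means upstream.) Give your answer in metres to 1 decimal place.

321.8 m

Perpendicular speed = 1.200 m/s; crossing time = 297 / 1.200 = 247.500 s.
Net downstream speed = 1.300 m/s.
Drift = 1.300 × 247.500 = 321.750 m (downstream).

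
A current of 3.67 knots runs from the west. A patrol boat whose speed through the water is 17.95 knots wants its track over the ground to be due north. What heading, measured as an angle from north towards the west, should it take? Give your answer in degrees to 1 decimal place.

The current pushes perpendicular to the desired track; the heading must have a component into the current equal to 3.67 knots: 17.95 sin θ = 3.67.
sin θ = 0.2045, so θ = 11.798°.

11.8°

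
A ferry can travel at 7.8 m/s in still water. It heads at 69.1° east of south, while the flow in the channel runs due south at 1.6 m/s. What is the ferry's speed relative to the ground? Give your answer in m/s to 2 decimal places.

Taking east as x and north as y: velocity relative to the water = (7.287, -2.783) m/s; the water relative to ground = (0.000, -1.600) m/s.
Velocity relative to ground = (7.287, -2.783) + (0.000, -1.600) = (7.287, -4.383) m/s.
Speed = |(7.287, -4.383)| = 8.503 m/s.

8.50 m/s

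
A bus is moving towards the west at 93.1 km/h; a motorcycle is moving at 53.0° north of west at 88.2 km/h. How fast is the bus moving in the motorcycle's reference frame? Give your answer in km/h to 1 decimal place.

Taking east as x and north as y: bus velocity = (-93.100, 0.000) km/h; motorcycle velocity = (-53.080, 70.440) km/h.
Velocity of bus relative to motorcycle = (-93.100, 0.000) − (-53.080, 70.440) = (-40.020, -70.440) km/h.
Magnitude = |(-40.020, -70.440)| = 81.014 km/h.

81.0 km/h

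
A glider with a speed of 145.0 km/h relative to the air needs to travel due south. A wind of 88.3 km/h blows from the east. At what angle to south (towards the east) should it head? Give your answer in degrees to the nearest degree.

The wind pushes perpendicular to the desired track; the heading must have a component into the wind equal to 88.3 km/h: 145.0 sin θ = 88.3.
sin θ = 0.6090, so θ = 37.515°.

38°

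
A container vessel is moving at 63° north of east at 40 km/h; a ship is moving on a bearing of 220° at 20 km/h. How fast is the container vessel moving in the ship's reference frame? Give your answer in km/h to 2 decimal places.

Taking east as x and north as y: container vessel velocity = (18.160, 35.640) km/h; ship velocity = (-12.856, -15.321) km/h.
Velocity of container vessel relative to ship = (18.160, 35.640) − (-12.856, -15.321) = (31.015, 50.961) km/h.
Magnitude = |(31.015, 50.961)| = 59.657 km/h.

59.66 km/h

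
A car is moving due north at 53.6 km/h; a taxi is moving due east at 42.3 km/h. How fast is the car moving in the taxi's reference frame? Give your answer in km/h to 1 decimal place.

Taking east as x and north as y: car velocity = (0.000, 53.600) km/h; taxi velocity = (42.300, 0.000) km/h.
Velocity of car relative to taxi = (0.000, 53.600) − (42.300, 0.000) = (-42.300, 53.600) km/h.
Magnitude = |(-42.300, 53.600)| = 68.281 km/h.

68.3 km/h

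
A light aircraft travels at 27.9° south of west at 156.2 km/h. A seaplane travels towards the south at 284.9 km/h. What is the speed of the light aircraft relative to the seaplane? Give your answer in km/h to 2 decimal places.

252.82 km/h

Taking east as x and north as y: light aircraft velocity = (-138.044, -73.091) km/h; seaplane velocity = (0.000, -284.900) km/h.
Velocity of light aircraft relative to seaplane = (-138.044, -73.091) − (0.000, -284.900) = (-138.044, 211.809) km/h.
Magnitude = |(-138.044, 211.809)| = 252.823 km/h.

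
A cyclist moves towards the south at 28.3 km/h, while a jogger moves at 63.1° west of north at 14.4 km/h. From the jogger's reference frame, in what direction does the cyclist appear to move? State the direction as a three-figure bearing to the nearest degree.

Taking east as x and north as y: cyclist velocity = (0.000, -28.300) km/h; jogger velocity = (-12.842, 6.515) km/h.
Velocity of cyclist relative to jogger = (0.000, -28.300) − (-12.842, 6.515) = (12.842, -34.815) km/h.
Bearing = atan2(12.84, -34.82) = 159.75° clockwise from north.

160°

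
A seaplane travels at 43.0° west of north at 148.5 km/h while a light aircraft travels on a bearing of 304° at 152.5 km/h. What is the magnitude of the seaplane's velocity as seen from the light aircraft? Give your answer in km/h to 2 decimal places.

34.31 km/h

Taking east as x and north as y: seaplane velocity = (-101.277, 108.606) km/h; light aircraft velocity = (-126.428, 85.277) km/h.
Velocity of seaplane relative to light aircraft = (-101.277, 108.606) − (-126.428, 85.277) = (25.151, 23.329) km/h.
Magnitude = |(25.151, 23.329)| = 34.305 km/h.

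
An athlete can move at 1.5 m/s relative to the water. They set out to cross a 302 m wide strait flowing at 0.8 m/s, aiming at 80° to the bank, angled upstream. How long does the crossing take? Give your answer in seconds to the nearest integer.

204 s

The component of the athlete's velocity perpendicular to the bank is 1.5 × sin 80° = 1.477 m/s.
Only the cross-stream component determines the crossing time; the current contributes nothing perpendicular to the bank.
Time = 302 / 1.477 = 204.439 s.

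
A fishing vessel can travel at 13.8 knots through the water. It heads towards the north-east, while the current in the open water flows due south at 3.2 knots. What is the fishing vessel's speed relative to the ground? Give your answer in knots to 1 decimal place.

Taking east as x and north as y: velocity relative to the water = (9.758, 9.758) knots; the water relative to ground = (0.000, -3.200) knots.
Velocity relative to ground = (9.758, 9.758) + (0.000, -3.200) = (9.758, 6.558) knots.
Speed = |(9.758, 6.558)| = 11.757 knots.

11.8 knots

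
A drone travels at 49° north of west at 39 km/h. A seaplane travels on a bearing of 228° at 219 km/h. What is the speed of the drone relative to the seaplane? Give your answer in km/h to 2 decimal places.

223.11 km/h

Taking east as x and north as y: drone velocity = (-25.586, 29.434) km/h; seaplane velocity = (-162.749, -146.540) km/h.
Velocity of drone relative to seaplane = (-25.586, 29.434) − (-162.749, -146.540) = (137.162, 175.973) km/h.
Magnitude = |(137.162, 175.973)| = 223.115 km/h.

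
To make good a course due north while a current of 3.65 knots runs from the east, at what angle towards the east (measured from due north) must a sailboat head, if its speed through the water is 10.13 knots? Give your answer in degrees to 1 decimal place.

The current pushes perpendicular to the desired track; the heading must have a component into the current equal to 3.65 knots: 10.13 sin θ = 3.65.
sin θ = 0.3603, so θ = 21.120°.

21.1°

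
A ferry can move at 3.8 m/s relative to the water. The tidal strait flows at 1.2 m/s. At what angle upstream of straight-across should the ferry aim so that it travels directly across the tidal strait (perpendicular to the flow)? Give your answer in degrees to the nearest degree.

18°

To cancel the current, the upstream component of the ferry's velocity must equal the flow: 3.8 sin θ = 1.2.
sin θ = 1.2 / 3.8 = 0.3158.
θ = arcsin(0.3158) = 18.408°.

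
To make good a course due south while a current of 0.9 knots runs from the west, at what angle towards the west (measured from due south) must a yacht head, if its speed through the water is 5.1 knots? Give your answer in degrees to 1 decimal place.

10.2°

The current pushes perpendicular to the desired track; the heading must have a component into the current equal to 0.9 knots: 5.1 sin θ = 0.9.
sin θ = 0.1765, so θ = 10.164°.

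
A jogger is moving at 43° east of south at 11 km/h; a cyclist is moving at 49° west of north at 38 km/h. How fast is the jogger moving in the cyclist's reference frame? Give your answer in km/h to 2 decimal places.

48.95 km/h

Taking east as x and north as y: jogger velocity = (7.502, -8.045) km/h; cyclist velocity = (-28.679, 24.930) km/h.
Velocity of jogger relative to cyclist = (7.502, -8.045) − (-28.679, 24.930) = (36.181, -32.975) km/h.
Magnitude = |(36.181, -32.975)| = 48.953 km/h.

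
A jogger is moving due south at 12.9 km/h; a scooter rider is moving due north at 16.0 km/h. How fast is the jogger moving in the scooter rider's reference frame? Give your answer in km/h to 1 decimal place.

28.9 km/h

Taking east as x and north as y: jogger velocity = (0.000, -12.900) km/h; scooter rider velocity = (0.000, 16.000) km/h.
Velocity of jogger relative to scooter rider = (0.000, -12.900) − (0.000, 16.000) = (0.000, -28.900) km/h.
Magnitude = |(0.000, -28.900)| = 28.900 km/h.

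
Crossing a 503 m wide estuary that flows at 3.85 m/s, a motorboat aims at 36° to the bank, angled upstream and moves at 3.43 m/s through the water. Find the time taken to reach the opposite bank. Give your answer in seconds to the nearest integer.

249 s

The component of the motorboat's velocity perpendicular to the bank is 3.43 × sin 36° = 2.016 m/s.
The flow acts along the bank and has no component across it.
Time = 503 / 2.016 = 249.491 s.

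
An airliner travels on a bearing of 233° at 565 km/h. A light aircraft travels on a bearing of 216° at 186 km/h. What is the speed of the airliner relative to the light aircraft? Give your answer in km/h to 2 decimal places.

Taking east as x and north as y: airliner velocity = (-451.229, -340.025) km/h; light aircraft velocity = (-109.328, -150.477) km/h.
Velocity of airliner relative to light aircraft = (-451.229, -340.025) − (-109.328, -150.477) = (-341.901, -189.548) km/h.
Magnitude = |(-341.901, -189.548)| = 390.928 km/h.

390.93 km/h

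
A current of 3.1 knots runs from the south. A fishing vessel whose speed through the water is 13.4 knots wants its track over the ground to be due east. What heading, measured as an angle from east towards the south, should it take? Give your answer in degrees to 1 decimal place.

13.4°

The current pushes perpendicular to the desired track; the heading must have a component into the current equal to 3.1 knots: 13.4 sin θ = 3.1.
sin θ = 0.2313, so θ = 13.376°.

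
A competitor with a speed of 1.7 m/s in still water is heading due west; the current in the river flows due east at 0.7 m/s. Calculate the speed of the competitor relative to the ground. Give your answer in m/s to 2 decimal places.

1.00 m/s

Taking east as x and north as y: velocity relative to the water = (-1.700, 0.000) m/s; the water relative to ground = (0.700, 0.000) m/s.
Velocity relative to ground = (-1.700, 0.000) + (0.700, 0.000) = (-1.000, 0.000) m/s.
Speed = |(-1.000, 0.000)| = 1.000 m/s.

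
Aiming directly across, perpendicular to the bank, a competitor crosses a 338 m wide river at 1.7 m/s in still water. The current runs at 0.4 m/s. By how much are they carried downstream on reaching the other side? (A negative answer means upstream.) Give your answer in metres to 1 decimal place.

Perpendicular speed = 1.700 m/s; crossing time = 338 / 1.700 = 198.824 s.
Net downstream speed = 0.400 m/s.
Drift = 0.400 × 198.824 = 79.529 m (downstream).

79.5 m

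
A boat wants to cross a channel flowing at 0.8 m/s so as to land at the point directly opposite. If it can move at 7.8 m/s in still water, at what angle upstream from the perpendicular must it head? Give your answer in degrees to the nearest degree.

6°

To cancel the current, the upstream component of the boat's velocity must equal the flow: 7.8 sin θ = 0.8.
sin θ = 0.8 / 7.8 = 0.1026.
θ = arcsin(0.1026) = 5.887°.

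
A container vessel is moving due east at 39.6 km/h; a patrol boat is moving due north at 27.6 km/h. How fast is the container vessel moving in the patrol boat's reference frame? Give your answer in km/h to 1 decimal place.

Taking east as x and north as y: container vessel velocity = (39.600, 0.000) km/h; patrol boat velocity = (0.000, 27.600) km/h.
Velocity of container vessel relative to patrol boat = (39.600, 0.000) − (0.000, 27.600) = (39.600, -27.600) km/h.
Magnitude = |(39.600, -27.600)| = 48.269 km/h.

48.3 km/h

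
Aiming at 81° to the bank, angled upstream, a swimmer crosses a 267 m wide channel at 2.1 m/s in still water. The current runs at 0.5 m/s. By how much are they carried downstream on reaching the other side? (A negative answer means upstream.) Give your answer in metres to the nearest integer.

Perpendicular speed = 2.074 m/s; crossing time = 267 / 2.074 = 128.728 s.
Net downstream speed = 0.171 m/s.
Drift = 0.171 × 128.728 = 22.075 m (downstream).

22 m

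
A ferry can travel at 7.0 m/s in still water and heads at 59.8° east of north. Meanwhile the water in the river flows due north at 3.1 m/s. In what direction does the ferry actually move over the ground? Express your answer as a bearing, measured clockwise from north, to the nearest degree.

042°

Taking east as x and north as y: velocity relative to the water = (6.050, 3.521) m/s; the water relative to ground = (0.000, 3.100) m/s.
Velocity relative to ground = (6.050, 3.521) + (0.000, 3.100) = (6.050, 6.621) m/s.
Bearing = atan2(6.05, 6.62) = 42.42° clockwise from north.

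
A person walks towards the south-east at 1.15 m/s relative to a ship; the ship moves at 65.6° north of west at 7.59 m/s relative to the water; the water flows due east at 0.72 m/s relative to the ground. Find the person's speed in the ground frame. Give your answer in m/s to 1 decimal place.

In east/north components (m/s): person relative to ship = (0.813, -0.813); ship relative to water = (-3.135, 6.912); water relative to ground = (0.720, 0.000).
Sum = (-1.602, 6.099) m/s.
Speed = |(-1.602, 6.099)| = 6.306 m/s.

6.3 m/s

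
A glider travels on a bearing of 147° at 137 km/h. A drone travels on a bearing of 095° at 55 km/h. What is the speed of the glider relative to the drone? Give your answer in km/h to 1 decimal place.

111.9 km/h

Taking east as x and north as y: glider velocity = (74.616, -114.898) km/h; drone velocity = (54.791, -4.794) km/h.
Velocity of glider relative to drone = (74.616, -114.898) − (54.791, -4.794) = (19.825, -110.104) km/h.
Magnitude = |(19.825, -110.104)| = 111.875 km/h.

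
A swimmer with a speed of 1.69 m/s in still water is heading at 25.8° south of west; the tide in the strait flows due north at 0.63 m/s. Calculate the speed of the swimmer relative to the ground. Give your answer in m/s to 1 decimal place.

1.5 m/s

Taking east as x and north as y: velocity relative to the water = (-1.522, -0.736) m/s; the water relative to ground = (0.000, 0.630) m/s.
Velocity relative to ground = (-1.522, -0.736) + (0.000, 0.630) = (-1.522, -0.106) m/s.
Speed = |(-1.522, -0.106)| = 1.525 m/s.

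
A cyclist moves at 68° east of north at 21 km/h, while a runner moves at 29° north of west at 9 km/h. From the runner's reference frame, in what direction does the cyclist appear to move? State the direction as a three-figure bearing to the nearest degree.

083°

Taking east as x and north as y: cyclist velocity = (19.471, 7.867) km/h; runner velocity = (-7.872, 4.363) km/h.
Velocity of cyclist relative to runner = (19.471, 7.867) − (-7.872, 4.363) = (27.342, 3.503) km/h.
Bearing = atan2(27.34, 3.50) = 82.70° clockwise from north.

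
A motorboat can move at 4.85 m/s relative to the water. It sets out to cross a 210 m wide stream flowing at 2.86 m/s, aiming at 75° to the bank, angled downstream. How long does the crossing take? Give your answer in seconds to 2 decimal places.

44.83 s

The component of the motorboat's velocity perpendicular to the bank is 4.85 × sin 75° = 4.685 m/s.
The flow acts along the bank and has no component across it.
Time = 210 / 4.685 = 44.826 s.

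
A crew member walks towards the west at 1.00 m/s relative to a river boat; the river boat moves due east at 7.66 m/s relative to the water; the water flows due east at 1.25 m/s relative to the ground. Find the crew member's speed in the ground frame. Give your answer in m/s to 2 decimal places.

In east/north components (m/s): crew member relative to river boat = (-1.000, 0.000); river boat relative to water = (7.660, 0.000); water relative to ground = (1.250, 0.000).
Sum = (7.910, 0.000) m/s.
Speed = |(7.910, 0.000)| = 7.910 m/s.

7.91 m/s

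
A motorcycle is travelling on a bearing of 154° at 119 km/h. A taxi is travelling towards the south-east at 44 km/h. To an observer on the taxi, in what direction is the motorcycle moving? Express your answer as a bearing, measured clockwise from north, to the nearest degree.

164°

Taking east as x and north as y: motorcycle velocity = (52.166, -106.956) km/h; taxi velocity = (31.113, -31.113) km/h.
Velocity of motorcycle relative to taxi = (52.166, -106.956) − (31.113, -31.113) = (21.053, -75.844) km/h.
Bearing = atan2(21.05, -75.84) = 164.49° clockwise from north.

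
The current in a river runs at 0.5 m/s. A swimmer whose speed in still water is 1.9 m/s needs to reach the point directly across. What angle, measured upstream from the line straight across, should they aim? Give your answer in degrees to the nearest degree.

To cancel the current, the upstream component of the swimmer's velocity must equal the flow: 1.9 sin θ = 0.5.
sin θ = 0.5 / 1.9 = 0.2632.
θ = arcsin(0.2632) = 15.258°.

15°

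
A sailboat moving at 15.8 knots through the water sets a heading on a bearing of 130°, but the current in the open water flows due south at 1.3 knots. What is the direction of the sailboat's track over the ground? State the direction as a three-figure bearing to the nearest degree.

Taking east as x and north as y: velocity relative to the water = (12.104, -10.156) knots; the water relative to ground = (0.000, -1.300) knots.
Velocity relative to ground = (12.104, -10.156) + (0.000, -1.300) = (12.104, -11.456) knots.
Bearing = atan2(12.10, -11.46) = 133.43° clockwise from north.

133°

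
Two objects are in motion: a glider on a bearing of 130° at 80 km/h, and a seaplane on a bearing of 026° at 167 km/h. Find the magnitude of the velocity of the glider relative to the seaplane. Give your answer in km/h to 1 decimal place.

Taking east as x and north as y: glider velocity = (61.284, -51.423) km/h; seaplane velocity = (73.208, 150.099) km/h.
Velocity of glider relative to seaplane = (61.284, -51.423) − (73.208, 150.099) = (-11.924, -201.522) km/h.
Magnitude = |(-11.924, -201.522)| = 201.874 km/h.

201.9 km/h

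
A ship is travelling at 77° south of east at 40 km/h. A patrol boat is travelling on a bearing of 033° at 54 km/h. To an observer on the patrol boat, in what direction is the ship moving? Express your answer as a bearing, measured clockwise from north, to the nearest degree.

Taking east as x and north as y: ship velocity = (8.998, -38.975) km/h; patrol boat velocity = (29.411, 45.288) km/h.
Velocity of ship relative to patrol boat = (8.998, -38.975) − (29.411, 45.288) = (-20.412, -84.263) km/h.
Bearing = atan2(-20.41, -84.26) = 193.62° clockwise from north.

194°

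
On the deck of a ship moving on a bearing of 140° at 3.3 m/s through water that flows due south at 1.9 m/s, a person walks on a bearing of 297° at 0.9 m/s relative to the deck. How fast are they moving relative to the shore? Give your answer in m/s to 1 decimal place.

In east/north components (m/s): person relative to ship = (-0.802, 0.409); ship relative to water = (2.121, -2.528); water relative to ground = (0.000, -1.900).
Sum = (1.319, -4.019) m/s.
Speed = |(1.319, -4.019)| = 4.230 m/s.

4.2 m/s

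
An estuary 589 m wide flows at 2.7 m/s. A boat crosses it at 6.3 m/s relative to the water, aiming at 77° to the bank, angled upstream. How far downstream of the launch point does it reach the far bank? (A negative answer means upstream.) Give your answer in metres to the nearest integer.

Perpendicular speed = 6.139 m/s; crossing time = 589 / 6.139 = 95.951 s.
Net downstream speed = 1.283 m/s.
Drift = 1.283 × 95.951 = 123.087 m (downstream).

123 m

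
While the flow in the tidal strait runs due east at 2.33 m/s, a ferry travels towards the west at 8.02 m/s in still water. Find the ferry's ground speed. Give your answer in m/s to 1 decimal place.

5.7 m/s

Taking east as x and north as y: velocity relative to the water = (-8.020, 0.000) m/s; the water relative to ground = (2.330, 0.000) m/s.
Velocity relative to ground = (-8.020, 0.000) + (2.330, 0.000) = (-5.690, 0.000) m/s.
Speed = |(-5.690, 0.000)| = 5.690 m/s.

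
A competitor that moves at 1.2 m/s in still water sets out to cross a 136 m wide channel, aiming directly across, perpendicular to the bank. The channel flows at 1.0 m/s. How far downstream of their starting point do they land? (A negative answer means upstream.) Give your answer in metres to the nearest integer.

Perpendicular speed = 1.200 m/s; crossing time = 136 / 1.200 = 113.333 s.
Net downstream speed = 1.000 m/s.
Drift = 1.000 × 113.333 = 113.333 m (downstream).

113 m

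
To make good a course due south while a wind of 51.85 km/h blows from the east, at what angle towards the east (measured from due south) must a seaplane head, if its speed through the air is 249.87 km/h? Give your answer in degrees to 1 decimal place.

The wind pushes perpendicular to the desired track; the heading must have a component into the wind equal to 51.85 km/h: 249.87 sin θ = 51.85.
sin θ = 0.2075, so θ = 11.976°.

12.0°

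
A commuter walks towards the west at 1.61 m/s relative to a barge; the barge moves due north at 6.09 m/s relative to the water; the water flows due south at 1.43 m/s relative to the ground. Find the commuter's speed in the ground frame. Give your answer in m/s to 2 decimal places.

In east/north components (m/s): commuter relative to barge = (-1.610, 0.000); barge relative to water = (0.000, 6.090); water relative to ground = (0.000, -1.430).
Sum = (-1.610, 4.660) m/s.
Speed = |(-1.610, 4.660)| = 4.930 m/s.

4.93 m/s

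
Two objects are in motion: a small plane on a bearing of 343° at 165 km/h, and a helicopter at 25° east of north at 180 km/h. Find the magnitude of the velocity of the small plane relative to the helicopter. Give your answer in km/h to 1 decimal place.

124.4 km/h

Taking east as x and north as y: small plane velocity = (-48.241, 157.790) km/h; helicopter velocity = (76.071, 163.135) km/h.
Velocity of small plane relative to helicopter = (-48.241, 157.790) − (76.071, 163.135) = (-124.313, -5.345) km/h.
Magnitude = |(-124.313, -5.345)| = 124.427 km/h.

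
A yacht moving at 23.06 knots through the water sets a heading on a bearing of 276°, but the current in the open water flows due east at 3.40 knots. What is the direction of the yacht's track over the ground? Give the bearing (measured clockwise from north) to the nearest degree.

277°

Taking east as x and north as y: velocity relative to the water = (-22.934, 2.410) knots; the water relative to ground = (3.400, 0.000) knots.
Velocity relative to ground = (-22.934, 2.410) + (3.400, 0.000) = (-19.534, 2.410) knots.
Bearing = atan2(-19.53, 2.41) = 277.03° clockwise from north.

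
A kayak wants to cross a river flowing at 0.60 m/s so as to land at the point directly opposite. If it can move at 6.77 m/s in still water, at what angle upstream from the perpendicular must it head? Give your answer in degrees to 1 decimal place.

5.1°

To cancel the current, the upstream component of the kayak's velocity must equal the flow: 6.77 sin θ = 0.60.
sin θ = 0.60 / 6.77 = 0.0886.
θ = arcsin(0.0886) = 5.085°.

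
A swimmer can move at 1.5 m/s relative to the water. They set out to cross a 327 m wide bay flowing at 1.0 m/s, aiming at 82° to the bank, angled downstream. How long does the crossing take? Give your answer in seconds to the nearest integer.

220 s

The component of the swimmer's velocity perpendicular to the bank is 1.5 × sin 82° = 1.485 m/s.
The flow acts along the bank and has no component across it.
Time = 327 / 1.485 = 220.142 s.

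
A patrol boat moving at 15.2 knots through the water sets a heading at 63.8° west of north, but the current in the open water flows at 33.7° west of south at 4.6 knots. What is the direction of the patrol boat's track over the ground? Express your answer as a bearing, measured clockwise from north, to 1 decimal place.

Taking east as x and north as y: velocity relative to the water = (-13.638, 6.711) knots; the water relative to ground = (-2.552, -3.827) knots.
Velocity relative to ground = (-13.638, 6.711) + (-2.552, -3.827) = (-16.191, 2.884) knots.
Bearing = atan2(-16.19, 2.88) = 280.10° clockwise from north.

280.1°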